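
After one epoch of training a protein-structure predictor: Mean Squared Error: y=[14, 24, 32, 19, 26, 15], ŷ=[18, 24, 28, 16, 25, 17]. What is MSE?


Squared errors: (14-18)²=16, (24-24)²=0, (32-28)²=16, (19-16)²=9, (26-25)²=1, (15-17)²=4
Sum = 46
MSE = 46/6 = 23/3

23/3


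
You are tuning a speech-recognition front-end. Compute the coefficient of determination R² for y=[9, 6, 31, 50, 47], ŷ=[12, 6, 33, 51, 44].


ȳ = 28.6
SS_res = Σ(y-ŷ)² = 23
SS_tot = Σ(y-ȳ)² = 1697.2
R² = 1 - SS_res/SS_tot = 1 - 0.0136 = 0.9864

0.9864


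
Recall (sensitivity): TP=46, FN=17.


Recall = TP/(TP+FN)
= 46/(46+17)
= 46/63 = 73.02%

73.02%


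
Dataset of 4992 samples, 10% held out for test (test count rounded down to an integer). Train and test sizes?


Test = ⌊4992·10/100⌋ = 499
Train = 4992 - 499 = 4493

Train: 4493, Test: 499


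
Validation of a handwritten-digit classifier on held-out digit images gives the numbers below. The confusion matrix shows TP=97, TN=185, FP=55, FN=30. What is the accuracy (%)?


Accuracy = (TP+TN)/(TP+TN+FP+FN)
= (97+185)/(367)
= 282/367 = 76.84%

76.84%


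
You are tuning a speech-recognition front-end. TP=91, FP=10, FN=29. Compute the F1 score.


Precision = 91/101 = 0.901
Recall = 91/120 = 0.7583
F1 = 2·P·R/(P+R) = 2·TP/(2·TP+FP+FN) = 182/(182+10+29) = 182/221 = 0.8235

0.8235


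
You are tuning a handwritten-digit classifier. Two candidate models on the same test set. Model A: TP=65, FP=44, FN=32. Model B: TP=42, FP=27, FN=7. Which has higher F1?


Model A: P=65/109=0.5963, R=65/97=0.6701, F1=2PR/(P+R)=2TP/(2TP+FP+FN)=130/206=0.6311
Model B: P=42/69=0.6087, R=42/49=0.8571, F1=2PR/(P+R)=2TP/(2TP+FP+FN)=84/118=0.7119
0.6311 < 0.7119 → Model B

Model B


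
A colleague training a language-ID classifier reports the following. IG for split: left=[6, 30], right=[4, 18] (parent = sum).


Parent = [10, 48], H_parent = 0.6632
H_left = 0.65 (n=36), H_right = 0.684 (n=22)
H_children = (36/58)·0.65 + (22/58)·0.684 = 0.6629
IG = 0.6632 - 0.6629 = 0.0003

0.0003


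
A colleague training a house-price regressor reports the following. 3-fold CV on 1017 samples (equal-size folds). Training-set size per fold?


Fold size = 1017/3 = 339
Training per fold = 1017 - 339 = 678

678


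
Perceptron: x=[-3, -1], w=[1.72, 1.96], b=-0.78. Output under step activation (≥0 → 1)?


z = (-3)·(1.72) + (-1)·(1.96) - 0.78
  = -7.9
step(z) = 0 (z<0)

0


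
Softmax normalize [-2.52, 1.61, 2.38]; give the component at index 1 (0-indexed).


Exponentials: e^-2.52=0.0805, e^1.61=5.0028, e^2.38=10.8049
Sum = 15.8882
Softmax = [0.0051, 0.3149, 0.6801]
p[1] = 5.0028/15.8882 = 0.3149

0.3149


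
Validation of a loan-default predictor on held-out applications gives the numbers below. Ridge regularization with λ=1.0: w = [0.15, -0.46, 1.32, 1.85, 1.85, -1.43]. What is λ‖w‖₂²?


‖w‖₂² = (0.15)² + (-0.46)² + (1.32)² + (1.85)² + (1.85)² + (-1.43)²
     = 0.0225 + 0.2116 + 1.7424 + 3.4225 + 3.4225 + 2.0449
     = 10.8664
λ·‖w‖₂² = 1.0·10.8664 = 10.8664

10.8664


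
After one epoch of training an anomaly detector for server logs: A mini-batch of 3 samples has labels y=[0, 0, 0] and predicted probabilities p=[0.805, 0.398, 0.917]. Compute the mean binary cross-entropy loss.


L[0] = -ln(1-0.805) = -ln(0.195) = 1.6348
L[1] = -ln(1-0.398) = -ln(0.602) = 0.5075
L[2] = -ln(1-0.917) = -ln(0.083) = 2.4889
mean = (1.6348 + 0.5075 + 2.4889)/3 = 1.5437

1.5437


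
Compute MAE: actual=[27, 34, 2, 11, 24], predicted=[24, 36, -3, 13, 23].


Absolute errors: |27-24|=3, |34-36|=2, |2+ 3|=5, |11-13|=2, |24-23|=1
Sum = 13
MAE = 13/5 = 13/5

13/5


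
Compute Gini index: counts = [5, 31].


Probabilities: [5/36, 31/36] ≈ [0.1389, 0.8611]
Σpᵢ² = (25 + 961)/36² = 986/1296
Gini = 1 - Σpᵢ² = 1 - 986/1296 = 0.2392

0.2392


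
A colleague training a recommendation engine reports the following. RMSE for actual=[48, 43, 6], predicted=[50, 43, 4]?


MSE = 8/3 = 2.6667
RMSE = √(8/3) = 1.633

1.633


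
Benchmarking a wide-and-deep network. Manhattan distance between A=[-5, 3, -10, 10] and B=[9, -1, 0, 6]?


d = |-5-9| + |3+ 1| + |-10-0| + |10-6|
  = 14 + 4 + 10 + 4
  = 32

32


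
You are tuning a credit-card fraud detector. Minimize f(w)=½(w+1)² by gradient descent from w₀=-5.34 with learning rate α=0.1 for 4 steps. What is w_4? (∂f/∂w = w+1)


step 1: grad = -5.34+1 = -4.34; w = -5.34 - 0.1·(-4.34) = -4.906
step 2: grad = -4.906+1 = -3.906; w = -4.906 - 0.1·(-3.906) = -4.5154
step 3: grad = -4.5154+1 = -3.5154; w = -4.5154 - 0.1·(-3.5154) = -4.16386
step 4: grad = -4.16386+1 = -3.16386; w = -4.16386 - 0.1·(-3.16386) = -3.847474

-3.847474


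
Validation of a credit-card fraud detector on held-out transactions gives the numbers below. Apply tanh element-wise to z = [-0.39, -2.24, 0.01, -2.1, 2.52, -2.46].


tanh(-0.39) = -0.3714
tanh(-2.24) = -0.9776
tanh(0.01) = 0.01
tanh(-2.1) = -0.9705
tanh(2.52) = 0.9871
tanh(-2.46) = -0.9855
result = [-0.3714, -0.9776, 0.01, -0.9705, 0.9871, -0.9855]

[-0.3714, -0.9776, 0.01, -0.9705, 0.9871, -0.9855]


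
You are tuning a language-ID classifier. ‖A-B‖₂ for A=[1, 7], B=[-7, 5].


d = √((1+ 7)² + (7-5)²)
  = √(64 + 4)
  = √68 = 8.2462

8.2462


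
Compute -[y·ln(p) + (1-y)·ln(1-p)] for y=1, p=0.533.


BCE = -[y·ln(p) + (1-y)·ln(1-p)]
= -1·ln(0.533) - 0
= -ln(0.533) = 0.6292

0.6292


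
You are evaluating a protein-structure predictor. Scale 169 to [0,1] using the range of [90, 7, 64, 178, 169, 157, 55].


min=7, max=178
(169-7)/(178-7) = 162/171 = 0.9474

0.9474


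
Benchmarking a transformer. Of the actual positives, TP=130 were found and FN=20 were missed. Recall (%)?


Recall = TP/(TP+FN)
= 130/(130+20)
= 130/150 = 86.67%

86.67%


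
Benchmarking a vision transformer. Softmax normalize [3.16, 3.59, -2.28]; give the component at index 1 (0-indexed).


Exponentials: e^3.16=23.5706, e^3.59=36.2341, e^-2.28=0.1023
Sum = 59.907
Softmax = [0.3935, 0.6048, 0.0017]
p[1] = 36.2341/59.907 = 0.6048

0.6048


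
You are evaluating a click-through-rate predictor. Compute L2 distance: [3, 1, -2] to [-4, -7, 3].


d = √((3+ 4)² + (1+ 7)² + (-2-3)²)
  = √(49 + 64 + 25)
  = √138 = 11.7473

11.7473


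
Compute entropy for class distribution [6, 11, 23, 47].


Probabilities: [6/87, 11/87, 23/87, 47/87] ≈ [0.069, 0.1264, 0.2644, 0.5402]
H = -((6/87)·log₂(6/87) + (11/87)·log₂(11/87) + (23/87)·log₂(23/87) + (47/87)·log₂(47/87))
  = 1.6306 bits

1.6306 bits


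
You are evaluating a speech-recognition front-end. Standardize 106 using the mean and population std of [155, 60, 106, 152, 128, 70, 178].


μ = 121.2857, σ = 41.3373
z = (106 - 121.2857)/41.3373 = -0.3698

-0.3698


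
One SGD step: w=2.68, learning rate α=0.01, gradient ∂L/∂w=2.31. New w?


w_new = w - α·∇
= 2.68 - 0.01·2.31
= 2.68 - 0.0231
= 2.6569

2.6569


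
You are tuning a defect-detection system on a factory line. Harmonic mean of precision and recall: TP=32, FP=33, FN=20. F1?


Precision = 32/65 = 0.4923
Recall = 32/52 = 0.6154
F1 = 2·P·R/(P+R) = 2·TP/(2·TP+FP+FN) = 64/(64+33+20) = 64/117 = 0.547

0.547


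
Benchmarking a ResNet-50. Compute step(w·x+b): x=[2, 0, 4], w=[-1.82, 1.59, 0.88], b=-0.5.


z = (2)·(-1.82) + (0)·(1.59) + (4)·(0.88) - 0.5
  = -0.62
step(z) = 0 (z<0)

0


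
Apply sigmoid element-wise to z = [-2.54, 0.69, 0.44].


σ(-2.54) = 1/(1+e^2.54) = 0.0731
σ(0.69) = 1/(1+e^-0.69) = 0.666
σ(0.44) = 1/(1+e^-0.44) = 0.6083
result = [0.0731, 0.666, 0.6083]

[0.0731, 0.666, 0.6083]


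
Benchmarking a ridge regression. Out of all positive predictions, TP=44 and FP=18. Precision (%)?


Precision = TP/(TP+FP)
= 44/(44+18)
= 44/62 = 70.97%

70.97%


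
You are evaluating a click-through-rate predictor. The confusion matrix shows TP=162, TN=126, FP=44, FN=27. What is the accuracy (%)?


Accuracy = (TP+TN)/(TP+TN+FP+FN)
= (162+126)/(359)
= 288/359 = 80.22%

80.22%


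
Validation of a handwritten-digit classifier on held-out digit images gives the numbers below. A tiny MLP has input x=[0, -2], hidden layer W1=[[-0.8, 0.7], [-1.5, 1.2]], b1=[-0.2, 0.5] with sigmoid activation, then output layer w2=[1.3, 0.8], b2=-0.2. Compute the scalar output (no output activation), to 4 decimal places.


z1[0] = (-0.8)·(0) + (0.7)·(-2) - 0.2 = -1.6
z1[1] = (-1.5)·(0) + (1.2)·(-2) + 0.5 = -1.9
h = sigmoid(z1) = [0.168, 0.1301]
output = (1.3)·(0.168) + (0.8)·(0.1301) - 0.2 = 0.1225

0.1225


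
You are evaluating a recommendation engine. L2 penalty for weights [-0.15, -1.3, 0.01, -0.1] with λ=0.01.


‖w‖₂² = (-0.15)² + (-1.3)² + (0.01)² + (-0.1)²
     = 0.0225 + 1.69 + 0.0001 + 0.01
     = 1.7226
λ·‖w‖₂² = 0.01·1.7226 = 0.017226

0.017226


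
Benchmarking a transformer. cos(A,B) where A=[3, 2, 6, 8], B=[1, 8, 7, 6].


A·B = 3·1 + 2·8 + 6·7 + 8·6 = 109
‖A‖ = √113 = 10.6301, ‖B‖ = √150 = 12.2474
cos = 109/(√113·√150) = 109/√16950 = 0.8372

0.8372


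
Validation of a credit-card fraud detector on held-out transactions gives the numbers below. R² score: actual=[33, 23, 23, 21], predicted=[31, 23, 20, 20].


ȳ = 25
SS_res = Σ(y-ŷ)² = 14
SS_tot = Σ(y-ȳ)² = 88
R² = 1 - SS_res/SS_tot = 1 - 0.1591 = 0.8409

0.8409


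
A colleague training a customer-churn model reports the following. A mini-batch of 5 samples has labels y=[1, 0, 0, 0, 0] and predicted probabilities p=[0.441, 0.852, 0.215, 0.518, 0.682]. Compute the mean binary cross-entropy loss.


L[0] = -ln(0.441) = 0.8187
L[1] = -ln(1-0.852) = -ln(0.148) = 1.9105
L[2] = -ln(1-0.215) = -ln(0.785) = 0.2421
L[3] = -ln(1-0.518) = -ln(0.482) = 0.7298
L[4] = -ln(1-0.682) = -ln(0.318) = 1.1457
mean = (0.8187 + 1.9105 + 0.2421 + 0.7298 + 1.1457)/5 = 0.9694

0.9694


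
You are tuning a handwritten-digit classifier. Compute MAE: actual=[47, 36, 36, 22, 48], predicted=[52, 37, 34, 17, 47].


Absolute errors: |47-52|=5, |36-37|=1, |36-34|=2, |22-17|=5, |48-47|=1
Sum = 14
MAE = 14/5 = 14/5

14/5


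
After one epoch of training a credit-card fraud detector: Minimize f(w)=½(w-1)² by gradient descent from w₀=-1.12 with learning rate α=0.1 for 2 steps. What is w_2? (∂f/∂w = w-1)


step 1: grad = -1.12-1 = -2.12; w = -1.12 - 0.1·(-2.12) = -0.908
step 2: grad = -0.908-1 = -1.908; w = -0.908 - 0.1·(-1.908) = -0.7172

-0.7172


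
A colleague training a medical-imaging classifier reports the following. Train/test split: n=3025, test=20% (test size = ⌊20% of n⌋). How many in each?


Test = ⌊3025·20/100⌋ = 605
Train = 3025 - 605 = 2420

Train: 2420, Test: 605


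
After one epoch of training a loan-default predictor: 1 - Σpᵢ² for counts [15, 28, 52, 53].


Probabilities: [15/148, 28/148, 52/148, 53/148] ≈ [0.1014, 0.1892, 0.3514, 0.3581]
Σpᵢ² = (225 + 784 + 2704 + 2809)/148² = 6522/21904
Gini = 1 - Σpᵢ² = 1 - 6522/21904 = 0.7022

0.7022


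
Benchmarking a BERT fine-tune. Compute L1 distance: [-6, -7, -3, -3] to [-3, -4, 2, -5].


d = |-6+ 3| + |-7+ 4| + |-3-2| + |-3+ 5|
  = 3 + 3 + 5 + 2
  = 13

13


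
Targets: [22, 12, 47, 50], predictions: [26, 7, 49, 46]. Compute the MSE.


Squared errors: (22-26)²=16, (12-7)²=25, (47-49)²=4, (50-46)²=16
Sum = 61
MSE = 61/4 = 61/4

61/4


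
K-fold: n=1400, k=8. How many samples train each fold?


Fold size = 1400/8 = 175
Training per fold = 1400 - 175 = 1225

1225


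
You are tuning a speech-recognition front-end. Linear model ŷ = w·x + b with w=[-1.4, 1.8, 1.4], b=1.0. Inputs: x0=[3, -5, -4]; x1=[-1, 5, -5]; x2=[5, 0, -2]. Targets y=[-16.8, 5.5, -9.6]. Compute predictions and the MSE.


ŷ0 = (-1.4)·(3) + (1.8)·(-5) + (1.4)·(-4) + 1.0 = -17.8
ŷ1 = (-1.4)·(-1) + (1.8)·(5) + (1.4)·(-5) + 1.0 = 4.4
ŷ2 = (-1.4)·(5) + (1.8)·(0) + (1.4)·(-2) + 1.0 = -8.8
errors² = [1.0, 1.21, 0.64]
MSE = 2.8500/3 = 0.95

0.95


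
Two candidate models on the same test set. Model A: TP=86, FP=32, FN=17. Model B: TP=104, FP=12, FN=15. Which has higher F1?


Model A: P=86/118=0.7288, R=86/103=0.835, F1=2PR/(P+R)=2TP/(2TP+FP+FN)=172/221=0.7783
Model B: P=104/116=0.8966, R=104/119=0.8739, F1=2PR/(P+R)=2TP/(2TP+FP+FN)=208/235=0.8851
0.7783 < 0.8851 → Model B

Model B


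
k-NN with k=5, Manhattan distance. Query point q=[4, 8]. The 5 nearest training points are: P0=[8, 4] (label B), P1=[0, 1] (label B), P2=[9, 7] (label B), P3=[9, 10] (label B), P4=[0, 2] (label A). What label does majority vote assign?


d(q,P0) = 8  (label B)
d(q,P1) = 11  (label B)
d(q,P2) = 6  (label B)
d(q,P3) = 7  (label B)
d(q,P4) = 10  (label A)
Votes: A=1, B=4
Majority → B

B


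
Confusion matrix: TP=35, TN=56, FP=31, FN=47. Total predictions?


Total = TP + TN + FP + FN
= 35 + 56 + 31 + 47
= 169
(Predicted positive: 66, predicted negative: 103)

169


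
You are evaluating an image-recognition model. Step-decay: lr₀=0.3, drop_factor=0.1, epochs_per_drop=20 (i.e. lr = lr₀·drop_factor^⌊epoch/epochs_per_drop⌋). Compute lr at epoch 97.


n_drops = ⌊97/20⌋ = 4
lr = 0.3·0.1^4 = 0.3·0.0001 = 0.00003

0.00003


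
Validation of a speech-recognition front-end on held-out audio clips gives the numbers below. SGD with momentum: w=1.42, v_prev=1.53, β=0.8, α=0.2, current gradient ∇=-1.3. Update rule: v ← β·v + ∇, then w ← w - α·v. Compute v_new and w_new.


v_new = 0.8·1.53 - 1.3 = 1.224 - 1.3 = -0.076
w_new = 1.42 - 0.2·-0.076 = 1.42 + 0.0152 = 1.4352

v_new=-0.076, w_new=1.4352


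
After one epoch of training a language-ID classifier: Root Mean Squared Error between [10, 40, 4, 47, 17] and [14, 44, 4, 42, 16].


MSE = 58/5 = 11.6
RMSE = √(58/5) = 3.4059

3.4059


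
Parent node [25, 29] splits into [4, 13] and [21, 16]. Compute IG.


Parent = [25, 29], H_parent = 0.996
H_left = 0.7871 (n=17), H_right = 0.9868 (n=37)
H_children = (17/54)·0.7871 + (37/54)·0.9868 = 0.9239
IG = 0.996 - 0.9239 = 0.0721

0.0721


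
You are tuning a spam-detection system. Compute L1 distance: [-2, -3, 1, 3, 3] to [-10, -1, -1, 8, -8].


d = |-2+ 10| + |-3+ 1| + |1+ 1| + |3-8| + |3+ 8|
  = 8 + 2 + 2 + 5 + 11
  = 28

28


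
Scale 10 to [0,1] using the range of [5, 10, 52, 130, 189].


min=5, max=189
(10-5)/(189-5) = 5/184 = 0.0272

0.0272


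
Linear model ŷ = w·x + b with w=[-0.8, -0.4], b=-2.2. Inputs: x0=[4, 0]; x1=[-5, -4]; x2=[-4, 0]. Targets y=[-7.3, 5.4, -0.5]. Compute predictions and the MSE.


ŷ0 = (-0.8)·(4) + (-0.4)·(0) - 2.2 = -5.4
ŷ1 = (-0.8)·(-5) + (-0.4)·(-4) - 2.2 = 3.4
ŷ2 = (-0.8)·(-4) + (-0.4)·(0) - 2.2 = 1.0
errors² = [3.61, 4.0, 2.25]
MSE = 9.8600/3 = 3.2867

3.2867


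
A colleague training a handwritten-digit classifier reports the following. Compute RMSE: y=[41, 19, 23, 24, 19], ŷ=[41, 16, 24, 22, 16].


MSE = 23/5 = 4.6
RMSE = √(23/5) = 2.1448

2.1448


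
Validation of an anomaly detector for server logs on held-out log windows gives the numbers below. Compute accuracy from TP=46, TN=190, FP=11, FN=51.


Accuracy = (TP+TN)/(TP+TN+FP+FN)
= (46+190)/(298)
= 236/298 = 79.19%

79.19%


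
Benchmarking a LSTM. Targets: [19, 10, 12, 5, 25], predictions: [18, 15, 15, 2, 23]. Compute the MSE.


Squared errors: (19-18)²=1, (10-15)²=25, (12-15)²=9, (5-2)²=9, (25-23)²=4
Sum = 48
MSE = 48/5 = 48/5

48/5


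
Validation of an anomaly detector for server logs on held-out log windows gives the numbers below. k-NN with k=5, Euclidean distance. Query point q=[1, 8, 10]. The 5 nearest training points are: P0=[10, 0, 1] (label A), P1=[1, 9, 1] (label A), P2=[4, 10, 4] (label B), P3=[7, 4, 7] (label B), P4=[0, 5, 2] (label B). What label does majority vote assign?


d(q,P0) = 15.0333  (label A)
d(q,P1) = 9.0554  (label A)
d(q,P2) = 7.0  (label B)
d(q,P3) = 7.8102  (label B)
d(q,P4) = 8.6023  (label B)
Votes: A=2, B=3
Majority → B

B


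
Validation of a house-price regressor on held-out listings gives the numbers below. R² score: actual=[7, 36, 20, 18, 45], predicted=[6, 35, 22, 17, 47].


ȳ = 25.2
SS_res = Σ(y-ŷ)² = 11
SS_tot = Σ(y-ȳ)² = 918.8
R² = 1 - SS_res/SS_tot = 1 - 0.012 = 0.988

0.988


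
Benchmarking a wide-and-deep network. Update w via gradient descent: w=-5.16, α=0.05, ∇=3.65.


w_new = w - α·∇
= -5.16 - 0.05·3.65
= -5.16 - 0.1825
= -5.3425

-5.3425


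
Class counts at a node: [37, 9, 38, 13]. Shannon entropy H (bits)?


Probabilities: [37/97, 9/97, 38/97, 13/97] ≈ [0.3814, 0.0928, 0.3918, 0.134]
H = -((37/97)·log₂(37/97) + (9/97)·log₂(9/97) + (38/97)·log₂(38/97) + (13/97)·log₂(13/97))
  = 1.7669 bits

1.7669 bits


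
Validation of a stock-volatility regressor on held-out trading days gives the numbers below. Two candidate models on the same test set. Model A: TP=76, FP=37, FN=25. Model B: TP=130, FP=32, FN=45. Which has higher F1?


Model A: P=76/113=0.6726, R=76/101=0.7525, F1=2PR/(P+R)=2TP/(2TP+FP+FN)=152/214=0.7103
Model B: P=130/162=0.8025, R=130/175=0.7429, F1=2PR/(P+R)=2TP/(2TP+FP+FN)=260/337=0.7715
0.7103 < 0.7715 → Model B

Model B


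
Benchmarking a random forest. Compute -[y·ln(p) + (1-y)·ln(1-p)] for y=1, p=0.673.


BCE = -[y·ln(p) + (1-y)·ln(1-p)]
= -1·ln(0.673) - 0
= -ln(0.673) = 0.396

0.396


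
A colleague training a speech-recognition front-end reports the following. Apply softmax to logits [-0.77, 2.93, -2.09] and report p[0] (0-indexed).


Exponentials: e^-0.77=0.463, e^2.93=18.7276, e^-2.09=0.1237
Sum = 19.3143
Softmax = [0.024, 0.9696, 0.0064]
p[0] = 0.463/19.3143 = 0.024

0.024


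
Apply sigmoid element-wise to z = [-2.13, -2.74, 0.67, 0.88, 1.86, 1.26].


σ(-2.13) = 1/(1+e^2.13) = 0.1062
σ(-2.74) = 1/(1+e^2.74) = 0.0607
σ(0.67) = 1/(1+e^-0.67) = 0.6615
σ(0.88) = 1/(1+e^-0.88) = 0.7068
σ(1.86) = 1/(1+e^-1.86) = 0.8653
σ(1.26) = 1/(1+e^-1.26) = 0.779
result = [0.1062, 0.0607, 0.6615, 0.7068, 0.8653, 0.779]

[0.1062, 0.0607, 0.6615, 0.7068, 0.8653, 0.779]


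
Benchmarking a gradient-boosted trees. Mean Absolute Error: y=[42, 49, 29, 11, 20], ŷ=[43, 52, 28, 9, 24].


Absolute errors: |42-43|=1, |49-52|=3, |29-28|=1, |11-9|=2, |20-24|=4
Sum = 11
MAE = 11/5 = 11/5

11/5


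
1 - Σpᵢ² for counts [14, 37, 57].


Probabilities: [14/108, 37/108, 57/108] ≈ [0.1296, 0.3426, 0.5278]
Σpᵢ² = (196 + 1369 + 3249)/108² = 4814/11664
Gini = 1 - Σpᵢ² = 1 - 4814/11664 = 0.5873

0.5873


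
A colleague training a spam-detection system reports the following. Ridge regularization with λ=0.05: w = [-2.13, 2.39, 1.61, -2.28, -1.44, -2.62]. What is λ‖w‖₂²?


‖w‖₂² = (-2.13)² + (2.39)² + (1.61)² + (-2.28)² + (-1.44)² + (-2.62)²
     = 4.5369 + 5.7121 + 2.5921 + 5.1984 + 2.0736 + 6.8644
     = 26.9775
λ·‖w‖₂² = 0.05·26.9775 = 1.348875

1.348875


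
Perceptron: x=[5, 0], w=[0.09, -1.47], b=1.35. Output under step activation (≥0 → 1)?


z = (5)·(0.09) + (0)·(-1.47) + 1.35
  = 1.8
step(z) = 1 (z≥0)

1


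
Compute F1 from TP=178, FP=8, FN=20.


Precision = 178/186 = 0.957
Recall = 178/198 = 0.899
F1 = 2·P·R/(P+R) = 2·TP/(2·TP+FP+FN) = 356/(356+8+20) = 356/384 = 0.9271

0.9271


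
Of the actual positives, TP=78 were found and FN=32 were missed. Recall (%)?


Recall = TP/(TP+FN)
= 78/(78+32)
= 78/110 = 70.91%

70.91%


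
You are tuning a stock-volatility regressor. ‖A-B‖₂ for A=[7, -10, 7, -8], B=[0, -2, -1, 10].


d = √((7-0)² + (-10+ 2)² + (7+ 1)² + (-8-10)²)
  = √(49 + 64 + 64 + 324)
  = √501 = 22.383

22.383


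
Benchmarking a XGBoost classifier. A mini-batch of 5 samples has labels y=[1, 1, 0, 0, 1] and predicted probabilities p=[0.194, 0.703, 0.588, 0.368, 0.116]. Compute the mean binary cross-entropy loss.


L[0] = -ln(0.194) = 1.6399
L[1] = -ln(0.703) = 0.3524
L[2] = -ln(1-0.588) = -ln(0.412) = 0.8867
L[3] = -ln(1-0.368) = -ln(0.632) = 0.4589
L[4] = -ln(0.116) = 2.1542
mean = (1.6399 + 0.3524 + 0.8867 + 0.4589 + 2.1542)/5 = 1.0984

1.0984


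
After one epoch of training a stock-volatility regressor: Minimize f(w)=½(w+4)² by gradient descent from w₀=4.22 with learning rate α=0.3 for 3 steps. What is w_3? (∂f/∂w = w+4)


step 1: grad = 4.22+4 = 8.22; w = 4.22 - 0.3·(8.22) = 1.754
step 2: grad = 1.754+4 = 5.754; w = 1.754 - 0.3·(5.754) = 0.0278
step 3: grad = 0.0278+4 = 4.0278; w = 0.0278 - 0.3·(4.0278) = -1.18054

-1.18054


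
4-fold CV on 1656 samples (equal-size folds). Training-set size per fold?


Fold size = 1656/4 = 414
Training per fold = 1656 - 414 = 1242

1242


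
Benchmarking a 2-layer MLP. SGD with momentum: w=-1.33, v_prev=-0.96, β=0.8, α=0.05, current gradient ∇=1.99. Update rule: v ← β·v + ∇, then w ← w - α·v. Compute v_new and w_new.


v_new = 0.8·-0.96 + 1.99 = -0.768 + 1.99 = 1.222
w_new = -1.33 - 0.05·1.222 = -1.33 - 0.0611 = -1.3911

v_new=1.222, w_new=-1.3911


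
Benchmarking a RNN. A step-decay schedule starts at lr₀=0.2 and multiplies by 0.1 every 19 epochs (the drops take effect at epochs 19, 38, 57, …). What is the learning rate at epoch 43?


n_drops = ⌊43/19⌋ = 2
lr = 0.2·0.1^2 = 0.2·0.01 = 0.002

0.002


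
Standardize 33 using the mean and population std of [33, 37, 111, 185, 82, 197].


μ = 107.5, σ = 64.8068
z = (33 - 107.5)/64.8068 = -1.1496

-1.1496


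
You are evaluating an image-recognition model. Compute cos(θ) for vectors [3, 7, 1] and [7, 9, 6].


A·B = 3·7 + 7·9 + 1·6 = 90
‖A‖ = √59 = 7.6811, ‖B‖ = √166 = 12.8841
cos = 90/(√59·√166) = 90/√9794 = 0.9094

0.9094


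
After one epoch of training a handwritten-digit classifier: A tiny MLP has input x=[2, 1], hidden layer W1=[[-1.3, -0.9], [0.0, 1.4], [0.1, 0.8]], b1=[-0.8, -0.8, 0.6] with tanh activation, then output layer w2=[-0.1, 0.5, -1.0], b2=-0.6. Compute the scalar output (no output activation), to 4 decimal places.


z1[0] = (-1.3)·(2) + (-0.9)·(1) - 0.8 = -4.3
z1[1] = (0.0)·(2) + (1.4)·(1) - 0.8 = 0.6
z1[2] = (0.1)·(2) + (0.8)·(1) + 0.6 = 1.6
h = tanh(z1) = [-0.9996, 0.537, 0.9217]
output = (-0.1)·(-0.9996) + (0.5)·(0.537) + (-1.0)·(0.9217) - 0.6 = -1.1532

-1.1532


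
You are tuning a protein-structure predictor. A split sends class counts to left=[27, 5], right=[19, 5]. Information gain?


Parent = [46, 10], H_parent = 0.6769
H_left = 0.6253 (n=32), H_right = 0.7383 (n=24)
H_children = (32/56)·0.6253 + (24/56)·0.7383 = 0.6737
IG = 0.6769 - 0.6737 = 0.0032

0.0032


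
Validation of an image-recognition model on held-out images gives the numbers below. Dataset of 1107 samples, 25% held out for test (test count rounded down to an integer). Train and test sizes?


Test = ⌊1107·25/100⌋ = 276
Train = 1107 - 276 = 831

Train: 831, Test: 276


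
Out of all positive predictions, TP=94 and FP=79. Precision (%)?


Precision = TP/(TP+FP)
= 94/(94+79)
= 94/173 = 54.34%

54.34%


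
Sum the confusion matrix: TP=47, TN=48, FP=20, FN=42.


Total = TP + TN + FP + FN
= 47 + 48 + 20 + 42
= 157
(Predicted positive: 67, predicted negative: 90)

157


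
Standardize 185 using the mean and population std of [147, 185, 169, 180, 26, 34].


μ = 123.5, σ = 67.2229
z = (185 - 123.5)/67.2229 = 0.9149

0.9149


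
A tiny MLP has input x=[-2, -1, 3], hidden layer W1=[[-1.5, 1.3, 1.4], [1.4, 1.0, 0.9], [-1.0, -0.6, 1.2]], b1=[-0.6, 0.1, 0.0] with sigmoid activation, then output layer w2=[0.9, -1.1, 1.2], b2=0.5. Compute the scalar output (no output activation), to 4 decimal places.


z1[0] = (-1.5)·(-2) + (1.3)·(-1) + (1.4)·(3) - 0.6 = 5.3
z1[1] = (1.4)·(-2) + (1.0)·(-1) + (0.9)·(3) + 0.1 = -1.0
z1[2] = (-1.0)·(-2) + (-0.6)·(-1) + (1.2)·(3) + 0.0 = 6.2
h = sigmoid(z1) = [0.995, 0.2689, 0.998]
output = (0.9)·(0.995) + (-1.1)·(0.2689) + (1.2)·(0.998) + 0.5 = 2.2973

2.2973


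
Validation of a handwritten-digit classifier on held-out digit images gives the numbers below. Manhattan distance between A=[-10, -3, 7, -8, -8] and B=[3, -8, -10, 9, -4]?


d = |-10-3| + |-3+ 8| + |7+ 10| + |-8-9| + |-8+ 4|
  = 13 + 5 + 17 + 17 + 4
  = 56

56


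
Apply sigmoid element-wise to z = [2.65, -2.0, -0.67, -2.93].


σ(2.65) = 1/(1+e^-2.65) = 0.934
σ(-2.0) = 1/(1+e^2.0) = 0.1192
σ(-0.67) = 1/(1+e^0.67) = 0.3385
σ(-2.93) = 1/(1+e^2.93) = 0.0507
result = [0.934, 0.1192, 0.3385, 0.0507]

[0.934, 0.1192, 0.3385, 0.0507]


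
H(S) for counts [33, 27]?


Probabilities: [33/60, 27/60] ≈ [0.55, 0.45]
H = -((33/60)·log₂(33/60) + (27/60)·log₂(27/60))
  = 0.9928 bits

0.9928 bits


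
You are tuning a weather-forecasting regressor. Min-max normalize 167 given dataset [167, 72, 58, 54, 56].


min=54, max=167
(167-54)/(167-54) = 113/113 = 1.0

1.0


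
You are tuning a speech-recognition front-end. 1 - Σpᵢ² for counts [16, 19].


Probabilities: [16/35, 19/35] ≈ [0.4571, 0.5429]
Σpᵢ² = (256 + 361)/35² = 617/1225
Gini = 1 - Σpᵢ² = 1 - 617/1225 = 0.4963

0.4963


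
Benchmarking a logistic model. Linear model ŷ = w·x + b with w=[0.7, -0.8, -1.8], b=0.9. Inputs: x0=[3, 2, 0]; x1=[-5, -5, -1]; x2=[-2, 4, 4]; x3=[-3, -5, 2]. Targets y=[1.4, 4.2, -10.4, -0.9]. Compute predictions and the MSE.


ŷ0 = (0.7)·(3) + (-0.8)·(2) + (-1.8)·(0) + 0.9 = 1.4
ŷ1 = (0.7)·(-5) + (-0.8)·(-5) + (-1.8)·(-1) + 0.9 = 3.2
ŷ2 = (0.7)·(-2) + (-0.8)·(4) + (-1.8)·(4) + 0.9 = -10.9
ŷ3 = (0.7)·(-3) + (-0.8)·(-5) + (-1.8)·(2) + 0.9 = -0.8
errors² = [0.0, 1.0, 0.25, 0.01]
MSE = 1.2600/4 = 0.315

0.315


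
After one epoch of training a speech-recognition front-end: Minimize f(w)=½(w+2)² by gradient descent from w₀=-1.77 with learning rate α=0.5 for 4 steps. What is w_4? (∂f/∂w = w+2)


step 1: grad = -1.77+2 = 0.23; w = -1.77 - 0.5·(0.23) = -1.885
step 2: grad = -1.885+2 = 0.115; w = -1.885 - 0.5·(0.115) = -1.9425
step 3: grad = -1.9425+2 = 0.0575; w = -1.9425 - 0.5·(0.0575) = -1.97125
step 4: grad = -1.97125+2 = 0.02875; w = -1.97125 - 0.5·(0.02875) = -1.985625

-1.985625


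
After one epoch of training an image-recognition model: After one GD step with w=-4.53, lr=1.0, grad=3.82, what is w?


w_new = w - α·∇
= -4.53 - 1.0·3.82
= -4.53 - 3.82
= -8.35

-8.35


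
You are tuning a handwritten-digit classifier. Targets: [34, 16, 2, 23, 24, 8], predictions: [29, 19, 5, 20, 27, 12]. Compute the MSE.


Squared errors: (34-29)²=25, (16-19)²=9, (2-5)²=9, (23-20)²=9, (24-27)²=9, (8-12)²=16
Sum = 77
MSE = 77/6 = 77/6

77/6


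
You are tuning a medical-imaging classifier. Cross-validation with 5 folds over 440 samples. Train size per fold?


Fold size = 440/5 = 88
Training per fold = 440 - 88 = 352

352


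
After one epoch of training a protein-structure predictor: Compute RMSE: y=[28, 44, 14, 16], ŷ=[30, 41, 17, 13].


MSE = 31/4 = 7.75
RMSE = √(31/4) = 2.7839

2.7839


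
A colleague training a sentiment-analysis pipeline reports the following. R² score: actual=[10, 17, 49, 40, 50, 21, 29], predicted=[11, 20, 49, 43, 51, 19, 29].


ȳ = 30.8571
SS_res = Σ(y-ŷ)² = 24
SS_tot = Σ(y-ȳ)² = 1506.86
R² = 1 - SS_res/SS_tot = 1 - 0.0159 = 0.9841

0.9841


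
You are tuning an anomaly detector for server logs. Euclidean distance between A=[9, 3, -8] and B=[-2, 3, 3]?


d = √((9+ 2)² + (3-3)² + (-8-3)²)
  = √(121 + 0 + 121)
  = √242 = 15.5563

15.5563


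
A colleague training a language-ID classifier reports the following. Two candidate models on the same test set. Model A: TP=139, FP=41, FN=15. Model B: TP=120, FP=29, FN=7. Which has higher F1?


Model A: P=139/180=0.7722, R=139/154=0.9026, F1=2PR/(P+R)=2TP/(2TP+FP+FN)=278/334=0.8323
Model B: P=120/149=0.8054, R=120/127=0.9449, F1=2PR/(P+R)=2TP/(2TP+FP+FN)=240/276=0.8696
0.8323 < 0.8696 → Model B

Model B


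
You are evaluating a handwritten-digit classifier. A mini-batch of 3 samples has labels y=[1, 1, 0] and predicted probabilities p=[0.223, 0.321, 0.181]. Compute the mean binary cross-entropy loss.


L[0] = -ln(0.223) = 1.5006
L[1] = -ln(0.321) = 1.1363
L[2] = -ln(1-0.181) = -ln(0.819) = 0.1997
mean = (1.5006 + 1.1363 + 0.1997)/3 = 0.9455

0.9455


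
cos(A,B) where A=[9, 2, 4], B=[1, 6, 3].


A·B = 9·1 + 2·6 + 4·3 = 33
‖A‖ = √101 = 10.0499, ‖B‖ = √46 = 6.7823
cos = 33/(√101·√46) = 33/√4646 = 0.4841

0.4841


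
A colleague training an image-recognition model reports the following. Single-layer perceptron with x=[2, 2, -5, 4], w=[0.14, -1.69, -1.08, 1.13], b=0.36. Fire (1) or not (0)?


z = (2)·(0.14) + (2)·(-1.69) + (-5)·(-1.08) + (4)·(1.13) + 0.36
  = 7.18
step(z) = 1 (z≥0)

1


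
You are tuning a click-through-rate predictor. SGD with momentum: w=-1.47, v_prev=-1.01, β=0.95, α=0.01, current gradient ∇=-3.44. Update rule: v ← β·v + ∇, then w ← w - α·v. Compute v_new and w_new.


v_new = 0.95·-1.01 - 3.44 = -0.9595 - 3.44 = -4.3995
w_new = -1.47 - 0.01·-4.3995 = -1.47 + 0.043995 = -1.426005

v_new=-4.3995, w_new=-1.426005


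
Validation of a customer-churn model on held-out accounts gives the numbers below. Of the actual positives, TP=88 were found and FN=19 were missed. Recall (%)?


Recall = TP/(TP+FN)
= 88/(88+19)
= 88/107 = 82.24%

82.24%


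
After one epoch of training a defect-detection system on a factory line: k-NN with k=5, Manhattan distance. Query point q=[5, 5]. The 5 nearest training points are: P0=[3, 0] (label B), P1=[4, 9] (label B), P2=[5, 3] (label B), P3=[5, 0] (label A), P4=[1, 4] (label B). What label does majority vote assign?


d(q,P0) = 7  (label B)
d(q,P1) = 5  (label B)
d(q,P2) = 2  (label B)
d(q,P3) = 5  (label A)
d(q,P4) = 5  (label B)
Votes: A=1, B=4
Majority → B

B


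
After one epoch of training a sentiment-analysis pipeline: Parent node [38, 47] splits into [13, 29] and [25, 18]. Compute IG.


Parent = [38, 47], H_parent = 0.9919
H_left = 0.8926 (n=42), H_right = 0.9808 (n=43)
H_children = (42/85)·0.8926 + (43/85)·0.9808 = 0.9372
IG = 0.9919 - 0.9372 = 0.0547

0.0547


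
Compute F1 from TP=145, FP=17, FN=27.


Precision = 145/162 = 0.8951
Recall = 145/172 = 0.843
F1 = 2·P·R/(P+R) = 2·TP/(2·TP+FP+FN) = 290/(290+17+27) = 290/334 = 0.8683

0.8683


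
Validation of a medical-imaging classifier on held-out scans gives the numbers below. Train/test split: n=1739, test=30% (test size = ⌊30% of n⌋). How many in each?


Test = ⌊1739·30/100⌋ = 521
Train = 1739 - 521 = 1218

Train: 1218, Test: 521


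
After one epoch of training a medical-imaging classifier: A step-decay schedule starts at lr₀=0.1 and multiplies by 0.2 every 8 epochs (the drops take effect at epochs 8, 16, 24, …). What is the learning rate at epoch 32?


n_drops = ⌊32/8⌋ = 4
lr = 0.1·0.2^4 = 0.1·0.0016 = 0.00016

0.00016


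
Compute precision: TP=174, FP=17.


Precision = TP/(TP+FP)
= 174/(174+17)
= 174/191 = 91.1%

91.1%


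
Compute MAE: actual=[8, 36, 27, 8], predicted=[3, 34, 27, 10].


Absolute errors: |8-3|=5, |36-34|=2, |27-27|=0, |8-10|=2
Sum = 9
MAE = 9/4 = 9/4

9/4


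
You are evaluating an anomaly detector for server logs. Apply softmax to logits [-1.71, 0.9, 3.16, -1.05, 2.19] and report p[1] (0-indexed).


Exponentials: e^-1.71=0.1809, e^0.9=2.4596, e^3.16=23.5706, e^-1.05=0.3499, e^2.19=8.9352
Sum = 35.4962
Softmax = [0.0051, 0.0693, 0.664, 0.0099, 0.2517]
p[1] = 2.4596/35.4962 = 0.0693

0.0693


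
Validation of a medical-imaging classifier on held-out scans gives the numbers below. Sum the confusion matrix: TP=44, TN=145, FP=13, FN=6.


Total = TP + TN + FP + FN
= 44 + 145 + 13 + 6
= 208
(Predicted positive: 57, predicted negative: 151)

208


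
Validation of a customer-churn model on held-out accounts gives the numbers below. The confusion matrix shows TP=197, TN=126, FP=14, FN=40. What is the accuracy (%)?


Accuracy = (TP+TN)/(TP+TN+FP+FN)
= (197+126)/(377)
= 323/377 = 85.68%

85.68%


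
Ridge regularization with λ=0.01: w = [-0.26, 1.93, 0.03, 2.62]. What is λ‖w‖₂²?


‖w‖₂² = (-0.26)² + (1.93)² + (0.03)² + (2.62)²
     = 0.0676 + 3.7249 + 0.0009 + 6.8644
     = 10.6578
λ·‖w‖₂² = 0.01·10.6578 = 0.106578

0.106578


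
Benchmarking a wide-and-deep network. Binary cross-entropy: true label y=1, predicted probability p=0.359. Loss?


BCE = -[y·ln(p) + (1-y)·ln(1-p)]
= -1·ln(0.359) - 0
= -ln(0.359) = 1.0244

1.0244


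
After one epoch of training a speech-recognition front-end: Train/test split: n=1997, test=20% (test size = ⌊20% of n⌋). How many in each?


Test = ⌊1997·20/100⌋ = 399
Train = 1997 - 399 = 1598

Train: 1598, Test: 399


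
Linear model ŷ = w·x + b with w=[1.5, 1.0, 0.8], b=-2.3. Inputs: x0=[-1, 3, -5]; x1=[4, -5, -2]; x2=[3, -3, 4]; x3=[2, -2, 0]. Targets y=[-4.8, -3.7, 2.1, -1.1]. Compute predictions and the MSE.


ŷ0 = (1.5)·(-1) + (1.0)·(3) + (0.8)·(-5) - 2.3 = -4.8
ŷ1 = (1.5)·(4) + (1.0)·(-5) + (0.8)·(-2) - 2.3 = -2.9
ŷ2 = (1.5)·(3) + (1.0)·(-3) + (0.8)·(4) - 2.3 = 2.4
ŷ3 = (1.5)·(2) + (1.0)·(-2) + (0.8)·(0) - 2.3 = -1.3
errors² = [0.0, 0.64, 0.09, 0.04]
MSE = 0.7700/4 = 0.1925

0.1925


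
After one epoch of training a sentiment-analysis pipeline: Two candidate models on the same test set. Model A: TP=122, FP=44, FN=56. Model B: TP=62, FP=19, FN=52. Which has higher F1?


Model A: P=122/166=0.7349, R=122/178=0.6854, F1=2PR/(P+R)=2TP/(2TP+FP+FN)=244/344=0.7093
Model B: P=62/81=0.7654, R=62/114=0.5439, F1=2PR/(P+R)=2TP/(2TP+FP+FN)=124/195=0.6359
0.7093 > 0.6359 → Model A

Model A


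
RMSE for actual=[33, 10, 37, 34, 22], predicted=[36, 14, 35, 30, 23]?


MSE = 46/5 = 9.2
RMSE = √(46/5) = 3.0332

3.0332


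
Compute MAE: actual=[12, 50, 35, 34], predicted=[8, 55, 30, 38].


Absolute errors: |12-8|=4, |50-55|=5, |35-30|=5, |34-38|=4
Sum = 18
MAE = 18/4 = 9/2

9/2


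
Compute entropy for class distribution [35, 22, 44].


Probabilities: [35/101, 22/101, 44/101] ≈ [0.3465, 0.2178, 0.4356]
H = -((35/101)·log₂(35/101) + (22/101)·log₂(22/101) + (44/101)·log₂(44/101))
  = 1.531 bits

1.531 bits


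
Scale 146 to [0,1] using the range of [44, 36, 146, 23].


min=23, max=146
(146-23)/(146-23) = 123/123 = 1.0

1.0


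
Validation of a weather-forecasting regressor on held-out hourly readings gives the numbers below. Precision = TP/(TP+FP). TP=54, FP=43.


Precision = TP/(TP+FP)
= 54/(54+43)
= 54/97 = 55.67%

55.67%


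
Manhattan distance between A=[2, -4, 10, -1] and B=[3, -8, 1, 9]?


d = |2-3| + |-4+ 8| + |10-1| + |-1-9|
  = 1 + 4 + 9 + 10
  = 24

24


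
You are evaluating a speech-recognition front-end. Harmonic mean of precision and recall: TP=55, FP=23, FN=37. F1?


Precision = 55/78 = 0.7051
Recall = 55/92 = 0.5978
F1 = 2·P·R/(P+R) = 2·TP/(2·TP+FP+FN) = 110/(110+23+37) = 110/170 = 0.6471

0.6471


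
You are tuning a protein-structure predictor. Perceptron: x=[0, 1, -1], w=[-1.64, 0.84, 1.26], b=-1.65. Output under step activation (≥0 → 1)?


z = (0)·(-1.64) + (1)·(0.84) + (-1)·(1.26) - 1.65
  = -2.07
step(z) = 0 (z<0)

0


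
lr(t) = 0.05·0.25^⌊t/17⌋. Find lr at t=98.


n_drops = ⌊98/17⌋ = 5
lr = 0.05·0.25^5 = 0.05·0.0009765625 = 0.000048828125

0.000048828125


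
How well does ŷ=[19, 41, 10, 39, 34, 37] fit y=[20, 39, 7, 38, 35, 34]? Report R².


ȳ = 28.8333
SS_res = Σ(y-ŷ)² = 25
SS_tot = Σ(y-ȳ)² = 806.83
R² = 1 - SS_res/SS_tot = 1 - 0.031 = 0.969

0.969


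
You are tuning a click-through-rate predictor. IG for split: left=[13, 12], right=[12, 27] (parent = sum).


Parent = [25, 39], H_parent = 0.9652
H_left = 0.9988 (n=25), H_right = 0.8905 (n=39)
H_children = (25/64)·0.9988 + (39/64)·0.8905 = 0.9328
IG = 0.9652 - 0.9328 = 0.0324

0.0324


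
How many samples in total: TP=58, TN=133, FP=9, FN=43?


Total = TP + TN + FP + FN
= 58 + 133 + 9 + 43
= 243
(Predicted positive: 67, predicted negative: 176)

243


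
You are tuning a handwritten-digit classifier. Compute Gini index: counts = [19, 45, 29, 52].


Probabilities: [19/145, 45/145, 29/145, 52/145] ≈ [0.131, 0.3103, 0.2, 0.3586]
Σpᵢ² = (361 + 2025 + 841 + 2704)/145² = 5931/21025
Gini = 1 - Σpᵢ² = 1 - 5931/21025 = 0.7179

0.7179


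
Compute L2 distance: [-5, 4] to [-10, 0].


d = √((-5+ 10)² + (4-0)²)
  = √(25 + 16)
  = √41 = 6.4031

6.4031


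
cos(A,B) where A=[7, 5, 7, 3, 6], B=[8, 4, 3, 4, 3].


A·B = 7·8 + 5·4 + 7·3 + 3·4 + 6·3 = 127
‖A‖ = √168 = 12.9615, ‖B‖ = √114 = 10.6771
cos = 127/(√168·√114) = 127/√19152 = 0.9177

0.9177


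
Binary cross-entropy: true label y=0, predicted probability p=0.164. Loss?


BCE = -[y·ln(p) + (1-y)·ln(1-p)]
= -0 - 1·ln(1-0.164)
= -ln(0.836) = 0.1791

0.1791


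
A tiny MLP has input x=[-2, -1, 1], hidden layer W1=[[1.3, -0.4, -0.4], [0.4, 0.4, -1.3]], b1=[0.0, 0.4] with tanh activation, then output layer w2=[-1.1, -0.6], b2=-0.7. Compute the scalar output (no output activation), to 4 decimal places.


z1[0] = (1.3)·(-2) + (-0.4)·(-1) + (-0.4)·(1) + 0.0 = -2.6
z1[1] = (0.4)·(-2) + (0.4)·(-1) + (-1.3)·(1) + 0.4 = -2.1
h = tanh(z1) = [-0.989, -0.9705]
output = (-1.1)·(-0.989) + (-0.6)·(-0.9705) - 0.7 = 0.9702

0.9702


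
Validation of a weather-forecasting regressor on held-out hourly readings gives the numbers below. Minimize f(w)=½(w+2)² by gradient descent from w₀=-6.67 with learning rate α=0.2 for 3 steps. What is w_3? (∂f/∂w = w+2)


step 1: grad = -6.67+2 = -4.67; w = -6.67 - 0.2·(-4.67) = -5.736
step 2: grad = -5.736+2 = -3.736; w = -5.736 - 0.2·(-3.736) = -4.9888
step 3: grad = -4.9888+2 = -2.9888; w = -4.9888 - 0.2·(-2.9888) = -4.39104

-4.39104


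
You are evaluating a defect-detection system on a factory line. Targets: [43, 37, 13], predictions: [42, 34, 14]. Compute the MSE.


Squared errors: (43-42)²=1, (37-34)²=9, (13-14)²=1
Sum = 11
MSE = 11/3 = 11/3

11/3


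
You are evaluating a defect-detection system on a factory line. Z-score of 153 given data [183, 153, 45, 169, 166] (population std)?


μ = 143.2, σ = 50.0176
z = (153 - 143.2)/50.0176 = 0.1959

0.1959


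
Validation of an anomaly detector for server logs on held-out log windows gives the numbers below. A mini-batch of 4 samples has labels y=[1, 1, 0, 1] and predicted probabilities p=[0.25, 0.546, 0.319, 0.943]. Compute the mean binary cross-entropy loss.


L[0] = -ln(0.25) = 1.3863
L[1] = -ln(0.546) = 0.6051
L[2] = -ln(1-0.319) = -ln(0.681) = 0.3842
L[3] = -ln(0.943) = 0.0587
mean = (1.3863 + 0.6051 + 0.3842 + 0.0587)/4 = 0.6086

0.6086


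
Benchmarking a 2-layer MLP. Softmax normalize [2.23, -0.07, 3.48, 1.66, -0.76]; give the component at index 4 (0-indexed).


Exponentials: e^2.23=9.2999, e^-0.07=0.9324, e^3.48=32.4597, e^1.66=5.2593, e^-0.76=0.4677
Sum = 48.419
Softmax = [0.1921, 0.0193, 0.6704, 0.1086, 0.0097]
p[4] = 0.4677/48.419 = 0.0097

0.0097


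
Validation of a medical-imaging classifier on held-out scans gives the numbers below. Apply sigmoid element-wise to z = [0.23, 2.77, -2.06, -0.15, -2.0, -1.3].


σ(0.23) = 1/(1+e^-0.23) = 0.5572
σ(2.77) = 1/(1+e^-2.77) = 0.941
σ(-2.06) = 1/(1+e^2.06) = 0.113
σ(-0.15) = 1/(1+e^0.15) = 0.4626
σ(-2.0) = 1/(1+e^2.0) = 0.1192
σ(-1.3) = 1/(1+e^1.3) = 0.2142
result = [0.5572, 0.941, 0.113, 0.4626, 0.1192, 0.2142]

[0.5572, 0.941, 0.113, 0.4626, 0.1192, 0.2142]


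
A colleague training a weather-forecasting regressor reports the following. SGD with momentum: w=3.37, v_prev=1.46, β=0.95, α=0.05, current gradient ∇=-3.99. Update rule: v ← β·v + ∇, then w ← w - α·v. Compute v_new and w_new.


v_new = 0.95·1.46 - 3.99 = 1.387 - 3.99 = -2.603
w_new = 3.37 - 0.05·-2.603 = 3.37 + 0.13015 = 3.50015

v_new=-2.603, w_new=3.50015
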